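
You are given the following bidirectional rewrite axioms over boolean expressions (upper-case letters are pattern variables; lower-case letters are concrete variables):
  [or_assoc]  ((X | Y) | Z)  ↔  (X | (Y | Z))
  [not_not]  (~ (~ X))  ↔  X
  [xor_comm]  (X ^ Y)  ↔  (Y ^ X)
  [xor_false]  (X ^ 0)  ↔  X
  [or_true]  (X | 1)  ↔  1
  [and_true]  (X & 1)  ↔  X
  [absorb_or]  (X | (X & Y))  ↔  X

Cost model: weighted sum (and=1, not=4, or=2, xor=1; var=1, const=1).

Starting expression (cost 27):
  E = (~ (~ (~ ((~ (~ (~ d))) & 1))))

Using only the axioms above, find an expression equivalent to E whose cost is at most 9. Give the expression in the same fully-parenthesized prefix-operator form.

1. [and_true →] ((~ (~ (~ d))) & 1)  →  (~ (~ (~ d)));  E = (~ (~ (~ (~ (~ (~ d))))))
2. [not_not →] (~ (~ (~ d)))  →  (~ d);  E = (~ (~ (~ (~ d))))
3. [not_not →] (~ (~ (~ (~ d))))  →  (~ (~ d));  cost 9 ≤ 9, done

(~ (~ d))   [cost 9]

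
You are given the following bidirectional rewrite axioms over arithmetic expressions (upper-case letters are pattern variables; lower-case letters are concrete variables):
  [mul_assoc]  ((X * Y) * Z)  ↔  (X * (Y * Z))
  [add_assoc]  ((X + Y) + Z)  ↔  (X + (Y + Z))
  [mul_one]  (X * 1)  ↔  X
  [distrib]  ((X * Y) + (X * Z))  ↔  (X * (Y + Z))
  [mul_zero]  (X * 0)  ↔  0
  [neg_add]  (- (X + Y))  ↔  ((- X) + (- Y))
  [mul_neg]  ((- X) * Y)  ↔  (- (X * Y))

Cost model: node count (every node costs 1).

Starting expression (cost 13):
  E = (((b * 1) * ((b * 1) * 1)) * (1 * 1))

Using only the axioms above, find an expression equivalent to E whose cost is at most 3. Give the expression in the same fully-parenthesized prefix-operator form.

(1) (b * 1)  =[mul_one →]=  b    ⊢ (((b * 1) * (b * 1)) * (1 * 1))
(2) (b * 1)  =[mul_one →]=  b    ⊢ (((b * 1) * b) * (1 * 1))
(3) (1 * 1)  =[mul_one →]=  1    ⊢ (((b * 1) * b) * 1)
(4) (b * 1)  =[mul_one →]=  b    ⊢ ((b * b) * 1)
(5) ((b * b) * 1)  =[mul_one →]=  (b * b)    ⊢ cost 3, within 3

(b * b)   [cost 3]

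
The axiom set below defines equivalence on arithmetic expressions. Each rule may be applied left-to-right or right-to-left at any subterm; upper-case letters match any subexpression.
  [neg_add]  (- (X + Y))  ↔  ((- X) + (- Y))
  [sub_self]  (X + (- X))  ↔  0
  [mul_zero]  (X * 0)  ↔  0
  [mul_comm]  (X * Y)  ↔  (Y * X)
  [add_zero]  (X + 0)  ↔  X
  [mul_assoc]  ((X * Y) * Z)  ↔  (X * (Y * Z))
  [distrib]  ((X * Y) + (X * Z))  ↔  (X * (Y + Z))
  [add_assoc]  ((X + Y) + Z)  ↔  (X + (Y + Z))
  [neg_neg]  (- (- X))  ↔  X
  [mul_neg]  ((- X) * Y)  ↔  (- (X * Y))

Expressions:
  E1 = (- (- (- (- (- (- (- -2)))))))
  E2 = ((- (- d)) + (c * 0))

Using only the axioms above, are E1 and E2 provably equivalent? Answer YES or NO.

NO

Every axiom is a valid identity, so a rewrite proof would force E1 and E2 to agree under every assignment.
At c=0, d=0: E1 = 2 but E2 = 0; they differ, so no derivation exists.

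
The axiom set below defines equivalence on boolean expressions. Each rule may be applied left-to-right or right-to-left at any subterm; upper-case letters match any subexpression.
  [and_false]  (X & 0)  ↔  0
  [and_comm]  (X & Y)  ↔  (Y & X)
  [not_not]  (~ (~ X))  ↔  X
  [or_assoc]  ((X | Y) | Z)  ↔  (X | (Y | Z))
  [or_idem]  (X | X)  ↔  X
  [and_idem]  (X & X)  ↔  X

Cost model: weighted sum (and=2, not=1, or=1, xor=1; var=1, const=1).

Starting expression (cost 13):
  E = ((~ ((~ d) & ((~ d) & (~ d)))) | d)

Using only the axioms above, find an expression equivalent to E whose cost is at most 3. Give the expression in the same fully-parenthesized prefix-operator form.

1. [and_idem →] ((~ d) & (~ d))  →  (~ d);  E = ((~ ((~ d) & (~ d))) | d)
2. [and_idem →] ((~ d) & (~ d))  →  (~ d);  E = ((~ (~ d)) | d)
3. [not_not →] (~ (~ d))  →  d;  cost 3 ≤ 3, done

(d | d)   [cost 3]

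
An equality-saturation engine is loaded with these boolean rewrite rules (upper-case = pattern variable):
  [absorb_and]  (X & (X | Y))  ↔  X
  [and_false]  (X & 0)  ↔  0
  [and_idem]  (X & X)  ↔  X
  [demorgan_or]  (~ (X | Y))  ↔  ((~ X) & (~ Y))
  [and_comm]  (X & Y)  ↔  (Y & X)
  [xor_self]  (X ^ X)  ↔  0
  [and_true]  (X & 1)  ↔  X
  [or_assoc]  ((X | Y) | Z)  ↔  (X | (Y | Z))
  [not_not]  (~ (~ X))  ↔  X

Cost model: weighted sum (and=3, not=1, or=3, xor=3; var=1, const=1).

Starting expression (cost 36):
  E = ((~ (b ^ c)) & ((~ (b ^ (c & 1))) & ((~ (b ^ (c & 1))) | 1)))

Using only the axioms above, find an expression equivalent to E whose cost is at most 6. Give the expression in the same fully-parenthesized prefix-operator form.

(~ (b ^ c))   [cost 6]

step 1: absorb_and (→) rewrites ((~ (b ^ (c & 1))) & ((~ (b ^ (c & 1))) | 1)) into (~ (b ^ (c & 1))), now ((~ (b ^ c)) & (~ (b ^ (c & 1))))
step 2: and_true (→) rewrites (c & 1) into c, now ((~ (b ^ c)) & (~ (b ^ c)))
step 3: and_idem (→) rewrites ((~ (b ^ c)) & (~ (b ^ c))) into (~ (b ^ c)), reaching cost 6 (bound 6)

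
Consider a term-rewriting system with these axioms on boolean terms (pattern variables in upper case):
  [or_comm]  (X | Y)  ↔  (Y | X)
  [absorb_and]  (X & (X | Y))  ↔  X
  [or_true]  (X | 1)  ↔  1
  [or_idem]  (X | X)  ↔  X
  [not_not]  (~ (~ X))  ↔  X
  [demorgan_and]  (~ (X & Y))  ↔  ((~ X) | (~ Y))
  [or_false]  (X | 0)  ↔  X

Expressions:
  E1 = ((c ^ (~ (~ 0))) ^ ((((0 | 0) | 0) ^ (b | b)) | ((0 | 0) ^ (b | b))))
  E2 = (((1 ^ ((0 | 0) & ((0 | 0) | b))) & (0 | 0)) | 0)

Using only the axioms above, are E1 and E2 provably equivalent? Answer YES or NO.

The axioms are sound identities: if E1 ↔* E2 then E1 and E2 evaluate identically under any assignment.
Under b=0, c=1: E1 evaluates to 1, E2 to 0. Distinct ⇒ no rewrite sequence connects them.

NO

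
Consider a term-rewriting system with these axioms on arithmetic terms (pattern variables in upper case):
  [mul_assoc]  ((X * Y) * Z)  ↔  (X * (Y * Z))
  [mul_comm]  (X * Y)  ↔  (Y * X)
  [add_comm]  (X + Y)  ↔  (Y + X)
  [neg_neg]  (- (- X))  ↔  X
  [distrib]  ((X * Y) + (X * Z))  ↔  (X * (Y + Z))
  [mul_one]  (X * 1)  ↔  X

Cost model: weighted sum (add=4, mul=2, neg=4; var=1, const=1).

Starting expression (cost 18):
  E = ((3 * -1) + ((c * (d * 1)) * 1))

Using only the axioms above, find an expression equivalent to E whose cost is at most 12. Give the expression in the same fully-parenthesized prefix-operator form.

((3 * -1) + (c * d))   [cost 12]

step 1: mul_one (→) rewrites ((c * (d * 1)) * 1) into (c * (d * 1)), now ((3 * -1) + (c * (d * 1)))
step 2: mul_one (→) rewrites (d * 1) into d, reaching cost 12 (bound 12)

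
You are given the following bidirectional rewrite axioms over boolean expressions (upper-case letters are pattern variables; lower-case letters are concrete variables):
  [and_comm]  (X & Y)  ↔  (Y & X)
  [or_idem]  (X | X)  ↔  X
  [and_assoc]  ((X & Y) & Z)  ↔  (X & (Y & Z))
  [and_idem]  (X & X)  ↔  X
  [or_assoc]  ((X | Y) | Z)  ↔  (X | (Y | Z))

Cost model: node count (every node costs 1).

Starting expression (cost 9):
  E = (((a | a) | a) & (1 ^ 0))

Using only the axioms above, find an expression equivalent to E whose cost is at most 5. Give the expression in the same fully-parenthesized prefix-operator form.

((1 ^ 0) & a)   [cost 5]

1. [and_comm →] (((a | a) | a) & (1 ^ 0))  →  ((1 ^ 0) & ((a | a) | a))
2. [or_idem →] (a | a)  →  a;  E = ((1 ^ 0) & (a | a))
3. [or_idem →] (a | a)  →  a;  cost 5 ≤ 5, done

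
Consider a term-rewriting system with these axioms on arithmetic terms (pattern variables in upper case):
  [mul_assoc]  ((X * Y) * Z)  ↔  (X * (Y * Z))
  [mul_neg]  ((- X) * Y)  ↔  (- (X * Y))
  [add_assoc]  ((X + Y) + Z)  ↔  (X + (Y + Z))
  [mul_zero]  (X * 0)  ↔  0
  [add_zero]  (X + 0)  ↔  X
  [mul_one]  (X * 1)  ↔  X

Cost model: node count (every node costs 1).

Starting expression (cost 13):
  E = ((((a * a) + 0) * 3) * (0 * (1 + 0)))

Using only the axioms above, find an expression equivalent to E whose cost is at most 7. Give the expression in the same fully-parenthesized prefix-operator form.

step 1: add_zero (→) rewrites ((a * a) + 0) into (a * a), now (((a * a) * 3) * (0 * (1 + 0)))
step 2: add_zero (→) rewrites (1 + 0) into 1, now (((a * a) * 3) * (0 * 1))
step 3: mul_one (→) rewrites (0 * 1) into 0, reaching cost 7 (bound 7)

(((a * a) * 3) * 0)   [cost 7]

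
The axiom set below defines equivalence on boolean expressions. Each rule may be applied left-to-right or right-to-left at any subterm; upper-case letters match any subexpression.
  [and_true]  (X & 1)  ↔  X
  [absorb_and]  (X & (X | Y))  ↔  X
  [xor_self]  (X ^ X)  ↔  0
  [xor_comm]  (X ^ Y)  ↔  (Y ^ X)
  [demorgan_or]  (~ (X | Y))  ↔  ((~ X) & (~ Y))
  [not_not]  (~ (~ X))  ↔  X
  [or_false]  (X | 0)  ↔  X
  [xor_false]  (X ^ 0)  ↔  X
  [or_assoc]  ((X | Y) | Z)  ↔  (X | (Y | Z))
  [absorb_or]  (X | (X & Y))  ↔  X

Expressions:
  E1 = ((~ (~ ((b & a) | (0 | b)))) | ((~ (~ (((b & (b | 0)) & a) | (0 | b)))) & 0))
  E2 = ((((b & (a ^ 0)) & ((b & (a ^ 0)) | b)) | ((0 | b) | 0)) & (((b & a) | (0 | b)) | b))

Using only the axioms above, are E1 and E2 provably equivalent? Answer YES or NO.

(1) (b & (b | 0))  =[absorb_and →]=  b    ⊢ ((~ (~ ((b & a) | (0 | b)))) | ((~ (~ ((b & a) | (0 | b)))) & 0))
(2) ((~ (~ ((b & a) | (0 | b)))) | ((~ (~ ((b & a) | (0 | b)))) & 0))  =[absorb_or →]=  (~ (~ ((b & a) | (0 | b))))
(3) (~ (~ ((b & a) | (0 | b))))  =[not_not →]=  ((b & a) | (0 | b))
(4) ((b & a) | (0 | b))  =[absorb_and ←]=  (((b & a) | (0 | b)) & (((b & a) | (0 | b)) | b))
(5) (0 | b)  =[or_false ←]=  ((0 | b) | 0)    ⊢ (((b & a) | ((0 | b) | 0)) & (((b & a) | (0 | b)) | b))
(6) a  =[xor_false ←]=  (a ^ 0)    ⊢ (((b & (a ^ 0)) | ((0 | b) | 0)) & (((b & a) | (0 | b)) | b))
(7) (b & (a ^ 0))  =[absorb_and ←]=  ((b & (a ^ 0)) & ((b & (a ^ 0)) | b))    ⊢ E2

YES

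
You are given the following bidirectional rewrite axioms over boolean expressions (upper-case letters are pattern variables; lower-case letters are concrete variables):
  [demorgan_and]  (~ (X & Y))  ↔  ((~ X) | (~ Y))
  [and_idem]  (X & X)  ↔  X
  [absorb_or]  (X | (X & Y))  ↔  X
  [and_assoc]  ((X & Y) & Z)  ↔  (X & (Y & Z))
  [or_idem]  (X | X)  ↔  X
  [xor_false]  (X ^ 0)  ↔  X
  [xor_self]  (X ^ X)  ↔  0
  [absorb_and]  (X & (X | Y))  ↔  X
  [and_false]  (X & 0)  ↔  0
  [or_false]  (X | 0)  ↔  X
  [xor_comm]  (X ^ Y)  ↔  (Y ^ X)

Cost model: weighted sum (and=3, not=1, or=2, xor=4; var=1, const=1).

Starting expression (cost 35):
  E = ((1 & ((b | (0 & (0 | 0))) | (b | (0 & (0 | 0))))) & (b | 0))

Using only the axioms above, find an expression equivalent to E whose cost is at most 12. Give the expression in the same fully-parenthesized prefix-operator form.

((1 & b) & (b | 0))   [cost 12]

step 1: or_idem (→) rewrites ((b | (0 & (0 | 0))) | (b | (0 & (0 | 0)))) into (b | (0 & (0 | 0))), now ((1 & (b | (0 & (0 | 0)))) & (b | 0))
step 2: absorb_and (→) rewrites (0 & (0 | 0)) into 0, now ((1 & (b | 0)) & (b | 0))
step 3: or_false (→) rewrites (b | 0) into b, reaching cost 12 (bound 12)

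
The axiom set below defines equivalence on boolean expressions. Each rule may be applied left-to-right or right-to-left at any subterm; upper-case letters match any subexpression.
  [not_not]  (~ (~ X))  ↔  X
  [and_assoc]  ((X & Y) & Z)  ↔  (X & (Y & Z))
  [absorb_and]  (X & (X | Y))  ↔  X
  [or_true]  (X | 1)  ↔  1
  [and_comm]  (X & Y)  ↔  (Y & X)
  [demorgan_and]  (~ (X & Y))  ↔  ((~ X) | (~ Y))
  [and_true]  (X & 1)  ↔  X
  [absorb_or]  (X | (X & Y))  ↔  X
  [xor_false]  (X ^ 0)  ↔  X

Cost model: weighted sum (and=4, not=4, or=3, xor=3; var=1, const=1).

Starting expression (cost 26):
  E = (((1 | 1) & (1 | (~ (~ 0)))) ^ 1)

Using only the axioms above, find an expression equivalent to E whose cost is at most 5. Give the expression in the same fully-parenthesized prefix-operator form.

1. [not_not →] (~ (~ 0))  →  0;  E = (((1 | 1) & (1 | 0)) ^ 1)
2. [or_true →] (1 | 1)  →  1;  E = ((1 & (1 | 0)) ^ 1)
3. [absorb_and →] (1 & (1 | 0))  →  1;  cost 5 ≤ 5, done

(1 ^ 1)   [cost 5]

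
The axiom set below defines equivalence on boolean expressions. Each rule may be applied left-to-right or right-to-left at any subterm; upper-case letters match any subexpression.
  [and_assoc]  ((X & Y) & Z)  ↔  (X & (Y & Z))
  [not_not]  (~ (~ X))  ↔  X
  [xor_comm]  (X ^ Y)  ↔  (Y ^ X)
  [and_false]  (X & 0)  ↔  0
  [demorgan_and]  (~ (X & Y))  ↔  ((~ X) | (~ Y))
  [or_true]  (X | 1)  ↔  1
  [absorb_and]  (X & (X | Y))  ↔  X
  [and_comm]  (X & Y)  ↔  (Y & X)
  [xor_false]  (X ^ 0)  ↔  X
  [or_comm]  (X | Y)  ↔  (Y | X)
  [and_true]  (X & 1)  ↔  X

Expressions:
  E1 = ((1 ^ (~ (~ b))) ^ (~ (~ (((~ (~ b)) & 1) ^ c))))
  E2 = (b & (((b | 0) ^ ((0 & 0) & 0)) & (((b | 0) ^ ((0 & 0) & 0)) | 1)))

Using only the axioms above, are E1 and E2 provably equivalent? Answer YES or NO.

NO

All listed rules preserve value, hence provable equivalence implies equal values everywhere; look for a separating assignment.
b=0, c=0 gives E1 ↦ 1, E2 ↦ 0; values differ ⇒ not provably equivalent.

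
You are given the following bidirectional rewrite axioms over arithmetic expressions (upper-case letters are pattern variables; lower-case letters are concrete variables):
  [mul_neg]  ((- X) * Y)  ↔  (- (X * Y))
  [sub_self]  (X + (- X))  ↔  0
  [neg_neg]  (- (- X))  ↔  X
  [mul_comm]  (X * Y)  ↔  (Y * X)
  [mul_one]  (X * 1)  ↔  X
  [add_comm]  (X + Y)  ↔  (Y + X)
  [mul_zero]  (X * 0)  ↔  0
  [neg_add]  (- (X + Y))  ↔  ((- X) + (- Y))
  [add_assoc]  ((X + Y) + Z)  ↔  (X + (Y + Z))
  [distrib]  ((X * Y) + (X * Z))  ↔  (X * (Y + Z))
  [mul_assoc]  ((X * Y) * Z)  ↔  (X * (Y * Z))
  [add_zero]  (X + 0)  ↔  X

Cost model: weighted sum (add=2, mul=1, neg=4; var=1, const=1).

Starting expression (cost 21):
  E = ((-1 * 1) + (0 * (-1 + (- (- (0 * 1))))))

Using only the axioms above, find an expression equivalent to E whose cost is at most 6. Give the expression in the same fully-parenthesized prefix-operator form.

((0 * -1) + -1)   [cost 6]

(1) (- (- (0 * 1)))  =[neg_neg →]=  (0 * 1)    ⊢ ((-1 * 1) + (0 * (-1 + (0 * 1))))
(2) (0 * 1)  =[mul_one →]=  0    ⊢ ((-1 * 1) + (0 * (-1 + 0)))
(3) ((-1 * 1) + (0 * (-1 + 0)))  =[add_comm →]=  ((0 * (-1 + 0)) + (-1 * 1))
(4) (-1 + 0)  =[add_zero →]=  -1    ⊢ ((0 * -1) + (-1 * 1))
(5) (-1 * 1)  =[mul_one →]=  -1    ⊢ cost 6, within 6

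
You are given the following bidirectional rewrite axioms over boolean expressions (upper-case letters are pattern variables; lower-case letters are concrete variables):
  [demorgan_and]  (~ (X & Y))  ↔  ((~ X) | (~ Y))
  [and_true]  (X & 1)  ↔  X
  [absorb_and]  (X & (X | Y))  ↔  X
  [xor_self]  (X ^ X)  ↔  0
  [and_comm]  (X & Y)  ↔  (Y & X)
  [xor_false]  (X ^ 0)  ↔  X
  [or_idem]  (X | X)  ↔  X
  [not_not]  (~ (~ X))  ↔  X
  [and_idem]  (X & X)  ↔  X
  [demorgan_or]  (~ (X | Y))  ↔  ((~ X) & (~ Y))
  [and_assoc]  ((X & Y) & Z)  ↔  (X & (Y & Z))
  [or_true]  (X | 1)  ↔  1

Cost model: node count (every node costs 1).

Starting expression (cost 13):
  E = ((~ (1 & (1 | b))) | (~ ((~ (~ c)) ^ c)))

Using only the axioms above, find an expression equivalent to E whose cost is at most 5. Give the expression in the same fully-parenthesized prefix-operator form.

(1) (~ (~ c))  =[not_not →]=  c    ⊢ ((~ (1 & (1 | b))) | (~ (c ^ c)))
(2) (c ^ c)  =[xor_self →]=  0    ⊢ ((~ (1 & (1 | b))) | (~ 0))
(3) (1 & (1 | b))  =[absorb_and →]=  1    ⊢ cost 5, within 5

((~ 1) | (~ 0))   [cost 5]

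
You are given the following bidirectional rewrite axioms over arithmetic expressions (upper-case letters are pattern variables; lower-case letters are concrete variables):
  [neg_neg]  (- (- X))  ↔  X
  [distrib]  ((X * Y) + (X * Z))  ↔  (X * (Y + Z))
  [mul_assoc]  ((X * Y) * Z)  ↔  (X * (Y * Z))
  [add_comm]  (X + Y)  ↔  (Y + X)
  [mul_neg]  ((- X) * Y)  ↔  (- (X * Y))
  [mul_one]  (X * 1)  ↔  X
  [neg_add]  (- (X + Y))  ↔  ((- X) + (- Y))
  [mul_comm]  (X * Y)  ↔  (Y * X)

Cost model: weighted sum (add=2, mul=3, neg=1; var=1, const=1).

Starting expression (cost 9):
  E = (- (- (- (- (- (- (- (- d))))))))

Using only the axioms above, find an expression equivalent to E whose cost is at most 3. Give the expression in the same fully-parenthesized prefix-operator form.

(- (- d))   [cost 3]

1. [neg_neg →] (- (- (- d)))  →  (- d);  E = (- (- (- (- (- (- d))))))
2. [neg_neg →] (- (- d))  →  d;  E = (- (- (- (- d))))
3. [neg_neg →] (- (- (- (- d))))  →  (- (- d));  cost 3 ≤ 3, done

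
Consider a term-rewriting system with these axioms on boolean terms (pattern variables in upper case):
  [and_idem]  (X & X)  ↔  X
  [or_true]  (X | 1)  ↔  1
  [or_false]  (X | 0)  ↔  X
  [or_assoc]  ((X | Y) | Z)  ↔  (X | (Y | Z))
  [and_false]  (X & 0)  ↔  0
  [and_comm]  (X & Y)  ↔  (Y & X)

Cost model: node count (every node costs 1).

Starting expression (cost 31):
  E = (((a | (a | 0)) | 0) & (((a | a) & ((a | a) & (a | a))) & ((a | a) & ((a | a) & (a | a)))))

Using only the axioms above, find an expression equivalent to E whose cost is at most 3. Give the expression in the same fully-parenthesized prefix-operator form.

1. [and_idem →] (((a | a) & ((a | a) & (a | a))) & ((a | a) & ((a | a) & (a | a))))  →  ((a | a) & ((a | a) & (a | a)));  E = (((a | (a | 0)) | 0) & ((a | a) & ((a | a) & (a | a))))
2. [or_false →] (a | 0)  →  a;  E = (((a | a) | 0) & ((a | a) & ((a | a) & (a | a))))
3. [and_idem →] ((a | a) & (a | a))  →  (a | a);  E = (((a | a) | 0) & ((a | a) & (a | a)))
4. [or_false →] ((a | a) | 0)  →  (a | a);  E = ((a | a) & ((a | a) & (a | a)))
5. [and_idem →] ((a | a) & (a | a))  →  (a | a);  E = ((a | a) & (a | a))
6. [and_idem →] ((a | a) & (a | a))  →  (a | a);  cost 3 ≤ 3, done

(a | a)   [cost 3]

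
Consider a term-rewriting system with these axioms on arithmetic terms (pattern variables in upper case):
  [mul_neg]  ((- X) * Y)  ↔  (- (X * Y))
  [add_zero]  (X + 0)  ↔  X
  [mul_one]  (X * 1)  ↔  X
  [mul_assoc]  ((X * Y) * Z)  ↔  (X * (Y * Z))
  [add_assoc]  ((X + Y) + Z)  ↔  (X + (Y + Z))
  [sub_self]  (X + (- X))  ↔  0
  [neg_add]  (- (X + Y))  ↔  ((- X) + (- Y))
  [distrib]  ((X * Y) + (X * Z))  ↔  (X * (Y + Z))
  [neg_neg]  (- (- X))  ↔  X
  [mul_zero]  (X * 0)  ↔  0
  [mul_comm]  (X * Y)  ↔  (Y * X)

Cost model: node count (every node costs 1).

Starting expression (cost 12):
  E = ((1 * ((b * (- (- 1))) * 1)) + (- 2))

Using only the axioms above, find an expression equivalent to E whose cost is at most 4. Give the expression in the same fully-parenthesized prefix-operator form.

step 1: neg_neg (→) rewrites (- (- 1)) into 1, now ((1 * ((b * 1) * 1)) + (- 2))
step 2: mul_one (→) rewrites ((b * 1) * 1) into (b * 1), now ((1 * (b * 1)) + (- 2))
step 3: mul_one (→) rewrites (b * 1) into b, now ((1 * b) + (- 2))
step 4: mul_comm (→) rewrites (1 * b) into (b * 1), now ((b * 1) + (- 2))
step 5: mul_one (→) rewrites (b * 1) into b, reaching cost 4 (bound 4)

(b + (- 2))   [cost 4]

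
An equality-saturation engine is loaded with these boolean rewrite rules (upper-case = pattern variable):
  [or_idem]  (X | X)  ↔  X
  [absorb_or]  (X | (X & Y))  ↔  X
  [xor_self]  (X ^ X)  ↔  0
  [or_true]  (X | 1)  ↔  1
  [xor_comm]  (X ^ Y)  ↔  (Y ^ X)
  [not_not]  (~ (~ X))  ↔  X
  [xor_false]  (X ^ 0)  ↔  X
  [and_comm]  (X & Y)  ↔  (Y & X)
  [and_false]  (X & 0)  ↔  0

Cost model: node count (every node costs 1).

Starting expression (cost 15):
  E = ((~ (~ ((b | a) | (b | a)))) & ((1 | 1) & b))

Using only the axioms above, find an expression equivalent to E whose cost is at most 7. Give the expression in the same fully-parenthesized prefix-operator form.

((b | a) & (1 & b))   [cost 7]

1. [or_idem →] ((b | a) | (b | a))  →  (b | a);  E = ((~ (~ (b | a))) & ((1 | 1) & b))
2. [or_true →] (1 | 1)  →  1;  E = ((~ (~ (b | a))) & (1 & b))
3. [not_not →] (~ (~ (b | a)))  →  (b | a);  cost 7 ≤ 7, done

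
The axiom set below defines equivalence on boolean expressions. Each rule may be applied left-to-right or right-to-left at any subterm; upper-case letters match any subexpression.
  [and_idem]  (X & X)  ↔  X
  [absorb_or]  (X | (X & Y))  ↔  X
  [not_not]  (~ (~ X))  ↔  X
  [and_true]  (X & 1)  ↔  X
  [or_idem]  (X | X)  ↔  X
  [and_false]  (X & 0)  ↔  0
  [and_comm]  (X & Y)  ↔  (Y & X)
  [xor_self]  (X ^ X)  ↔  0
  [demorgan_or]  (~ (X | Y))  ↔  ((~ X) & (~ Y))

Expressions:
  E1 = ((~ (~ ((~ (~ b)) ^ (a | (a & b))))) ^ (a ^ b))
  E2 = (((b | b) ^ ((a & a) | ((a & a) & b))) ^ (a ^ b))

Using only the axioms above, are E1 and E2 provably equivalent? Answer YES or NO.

YES

step 1: absorb_or (→) rewrites (a | (a & b)) into a, now ((~ (~ ((~ (~ b)) ^ a))) ^ (a ^ b))
step 2: not_not (→) rewrites (~ (~ ((~ (~ b)) ^ a))) into ((~ (~ b)) ^ a), now (((~ (~ b)) ^ a) ^ (a ^ b))
step 3: not_not (→) rewrites (~ (~ b)) into b, now ((b ^ a) ^ (a ^ b))
step 4: or_idem (←) rewrites b into (b | b), now (((b | b) ^ a) ^ (a ^ b))
step 5: and_idem (←) rewrites a into (a & a), now (((b | b) ^ (a & a)) ^ (a ^ b))
step 6: absorb_or (←) rewrites (a & a) into ((a & a) | ((a & a) & b)), which is E2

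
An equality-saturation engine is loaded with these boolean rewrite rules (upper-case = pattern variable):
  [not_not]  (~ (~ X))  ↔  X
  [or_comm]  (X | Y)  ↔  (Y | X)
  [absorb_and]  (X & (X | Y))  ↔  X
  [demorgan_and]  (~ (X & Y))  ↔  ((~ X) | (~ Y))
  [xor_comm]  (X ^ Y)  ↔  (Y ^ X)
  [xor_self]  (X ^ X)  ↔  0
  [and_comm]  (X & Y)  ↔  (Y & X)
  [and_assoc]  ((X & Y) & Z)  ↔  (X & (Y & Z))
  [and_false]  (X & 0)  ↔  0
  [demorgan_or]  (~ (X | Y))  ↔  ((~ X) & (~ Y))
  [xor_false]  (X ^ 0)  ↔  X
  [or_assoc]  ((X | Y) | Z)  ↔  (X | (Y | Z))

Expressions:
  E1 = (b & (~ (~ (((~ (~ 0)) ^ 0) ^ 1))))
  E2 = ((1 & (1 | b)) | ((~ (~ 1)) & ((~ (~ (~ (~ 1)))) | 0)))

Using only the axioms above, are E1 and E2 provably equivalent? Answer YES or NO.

NO

All listed rules preserve value, hence provable equivalence implies equal values everywhere; look for a separating assignment.
b=0 gives E1 ↦ 0, E2 ↦ 1; values differ ⇒ not provably equivalent.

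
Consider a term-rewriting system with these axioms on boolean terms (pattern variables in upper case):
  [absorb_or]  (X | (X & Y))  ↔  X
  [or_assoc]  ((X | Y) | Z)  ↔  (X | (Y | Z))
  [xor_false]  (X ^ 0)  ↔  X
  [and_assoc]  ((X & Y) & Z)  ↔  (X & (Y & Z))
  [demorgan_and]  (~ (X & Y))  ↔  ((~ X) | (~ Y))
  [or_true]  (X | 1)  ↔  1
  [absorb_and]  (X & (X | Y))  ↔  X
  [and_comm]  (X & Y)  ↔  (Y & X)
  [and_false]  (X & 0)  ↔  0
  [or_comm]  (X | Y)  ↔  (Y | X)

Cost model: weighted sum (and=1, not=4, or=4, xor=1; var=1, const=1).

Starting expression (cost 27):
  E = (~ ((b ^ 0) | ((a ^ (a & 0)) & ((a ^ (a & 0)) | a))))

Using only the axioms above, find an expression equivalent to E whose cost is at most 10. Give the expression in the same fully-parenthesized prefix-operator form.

1. [absorb_and →] ((a ^ (a & 0)) & ((a ^ (a & 0)) | a))  →  (a ^ (a & 0));  E = (~ ((b ^ 0) | (a ^ (a & 0))))
2. [and_false →] (a & 0)  →  0;  E = (~ ((b ^ 0) | (a ^ 0)))
3. [xor_false →] (b ^ 0)  →  b;  E = (~ (b | (a ^ 0)))
4. [xor_false →] (a ^ 0)  →  a;  cost 10 ≤ 10, done

(~ (b | a))   [cost 10]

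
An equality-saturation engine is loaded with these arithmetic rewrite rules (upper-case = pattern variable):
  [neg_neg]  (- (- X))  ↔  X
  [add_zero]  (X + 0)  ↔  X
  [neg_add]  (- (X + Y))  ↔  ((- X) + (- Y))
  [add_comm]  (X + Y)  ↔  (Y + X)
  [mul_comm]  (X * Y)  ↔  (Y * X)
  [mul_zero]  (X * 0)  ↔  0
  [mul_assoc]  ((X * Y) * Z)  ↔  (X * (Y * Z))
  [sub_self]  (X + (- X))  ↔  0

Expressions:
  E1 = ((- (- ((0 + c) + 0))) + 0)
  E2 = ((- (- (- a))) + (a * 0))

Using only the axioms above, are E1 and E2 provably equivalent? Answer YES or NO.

NO

All listed rules preserve value, hence provable equivalence implies equal values everywhere; look for a separating assignment.
a=0, c=1 gives E1 ↦ 1, E2 ↦ 0; values differ ⇒ not provably equivalent.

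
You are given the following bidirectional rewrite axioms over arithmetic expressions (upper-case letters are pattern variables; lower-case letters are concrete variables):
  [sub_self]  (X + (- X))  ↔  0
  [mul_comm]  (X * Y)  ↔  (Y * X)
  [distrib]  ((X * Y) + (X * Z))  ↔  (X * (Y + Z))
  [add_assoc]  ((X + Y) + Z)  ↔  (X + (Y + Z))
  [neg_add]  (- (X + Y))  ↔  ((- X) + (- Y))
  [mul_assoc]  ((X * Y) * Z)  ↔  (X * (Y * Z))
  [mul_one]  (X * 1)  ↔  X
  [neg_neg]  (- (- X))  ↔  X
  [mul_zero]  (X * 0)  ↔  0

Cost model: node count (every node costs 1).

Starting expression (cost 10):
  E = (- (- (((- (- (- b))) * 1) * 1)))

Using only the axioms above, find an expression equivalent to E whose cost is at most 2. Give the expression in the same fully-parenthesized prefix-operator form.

1. [neg_neg →] (- (- (- b)))  →  (- b);  E = (- (- (((- b) * 1) * 1)))
2. [mul_one →] (((- b) * 1) * 1)  →  ((- b) * 1);  E = (- (- ((- b) * 1)))
3. [mul_one →] ((- b) * 1)  →  (- b);  E = (- (- (- b)))
4. [neg_neg →] (- (- (- b)))  →  (- b);  cost 2 ≤ 2, done

(- b)   [cost 2]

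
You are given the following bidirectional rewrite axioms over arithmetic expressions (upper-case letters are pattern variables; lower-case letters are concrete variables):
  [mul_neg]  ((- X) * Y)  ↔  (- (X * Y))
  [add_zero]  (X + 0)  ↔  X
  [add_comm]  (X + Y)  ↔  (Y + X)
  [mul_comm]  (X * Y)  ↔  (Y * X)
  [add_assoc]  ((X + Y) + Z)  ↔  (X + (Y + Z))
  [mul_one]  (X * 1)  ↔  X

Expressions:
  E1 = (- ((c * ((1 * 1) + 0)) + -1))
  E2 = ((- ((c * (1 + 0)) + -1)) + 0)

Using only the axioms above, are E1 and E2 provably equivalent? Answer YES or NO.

1. [add_zero →] ((1 * 1) + 0)  →  (1 * 1);  E1 = (- ((c * (1 * 1)) + -1))
2. [mul_one →] (1 * 1)  →  1;  E1 = (- ((c * 1) + -1))
3. [mul_one →] (c * 1)  →  c;  E1 = (- (c + -1))
4. [add_zero ←] (- (c + -1))  →  ((- (c + -1)) + 0)
5. [mul_one ←] c  →  (c * 1);  E1 = ((- ((c * 1) + -1)) + 0)
6. [add_zero ←] 1  →  (1 + 0);  this is E2

YES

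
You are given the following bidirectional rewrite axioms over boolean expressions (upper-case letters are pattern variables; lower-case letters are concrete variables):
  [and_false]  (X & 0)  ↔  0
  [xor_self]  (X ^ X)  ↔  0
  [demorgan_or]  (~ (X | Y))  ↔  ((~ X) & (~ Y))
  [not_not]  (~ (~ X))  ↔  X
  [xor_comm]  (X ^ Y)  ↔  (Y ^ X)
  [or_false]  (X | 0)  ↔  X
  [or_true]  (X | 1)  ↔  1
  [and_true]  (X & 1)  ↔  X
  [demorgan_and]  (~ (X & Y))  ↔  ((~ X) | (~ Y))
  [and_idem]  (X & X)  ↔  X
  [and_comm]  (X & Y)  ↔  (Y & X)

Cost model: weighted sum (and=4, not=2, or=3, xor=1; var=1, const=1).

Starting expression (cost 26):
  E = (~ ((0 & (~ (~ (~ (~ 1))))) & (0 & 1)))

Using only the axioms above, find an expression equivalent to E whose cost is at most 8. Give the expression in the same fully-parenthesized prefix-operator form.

(~ (0 & 1))   [cost 8]

1. [not_not →] (~ (~ (~ (~ 1))))  →  (~ (~ 1));  E = (~ ((0 & (~ (~ 1))) & (0 & 1)))
2. [not_not →] (~ (~ 1))  →  1;  E = (~ ((0 & 1) & (0 & 1)))
3. [and_idem →] ((0 & 1) & (0 & 1))  →  (0 & 1);  cost 8 ≤ 8, done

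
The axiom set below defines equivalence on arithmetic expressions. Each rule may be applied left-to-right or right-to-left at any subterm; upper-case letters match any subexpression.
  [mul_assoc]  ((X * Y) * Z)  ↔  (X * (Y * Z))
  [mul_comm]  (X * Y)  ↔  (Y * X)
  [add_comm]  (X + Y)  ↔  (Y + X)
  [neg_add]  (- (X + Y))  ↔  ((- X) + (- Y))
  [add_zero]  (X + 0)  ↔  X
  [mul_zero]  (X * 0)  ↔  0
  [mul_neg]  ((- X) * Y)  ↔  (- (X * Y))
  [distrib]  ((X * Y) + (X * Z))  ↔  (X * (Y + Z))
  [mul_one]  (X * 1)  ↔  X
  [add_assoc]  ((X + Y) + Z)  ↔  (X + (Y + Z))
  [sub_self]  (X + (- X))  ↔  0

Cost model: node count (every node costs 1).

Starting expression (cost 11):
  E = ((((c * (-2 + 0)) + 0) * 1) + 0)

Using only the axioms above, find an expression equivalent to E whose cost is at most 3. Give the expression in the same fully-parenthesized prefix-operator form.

(-2 * c)   [cost 3]

1. [add_zero →] ((c * (-2 + 0)) + 0)  →  (c * (-2 + 0));  E = (((c * (-2 + 0)) * 1) + 0)
2. [mul_comm →] (c * (-2 + 0))  →  ((-2 + 0) * c);  E = ((((-2 + 0) * c) * 1) + 0)
3. [add_zero →] ((((-2 + 0) * c) * 1) + 0)  →  (((-2 + 0) * c) * 1)
4. [add_zero →] (-2 + 0)  →  -2;  E = ((-2 * c) * 1)
5. [mul_one →] ((-2 * c) * 1)  →  (-2 * c);  cost 3 ≤ 3, done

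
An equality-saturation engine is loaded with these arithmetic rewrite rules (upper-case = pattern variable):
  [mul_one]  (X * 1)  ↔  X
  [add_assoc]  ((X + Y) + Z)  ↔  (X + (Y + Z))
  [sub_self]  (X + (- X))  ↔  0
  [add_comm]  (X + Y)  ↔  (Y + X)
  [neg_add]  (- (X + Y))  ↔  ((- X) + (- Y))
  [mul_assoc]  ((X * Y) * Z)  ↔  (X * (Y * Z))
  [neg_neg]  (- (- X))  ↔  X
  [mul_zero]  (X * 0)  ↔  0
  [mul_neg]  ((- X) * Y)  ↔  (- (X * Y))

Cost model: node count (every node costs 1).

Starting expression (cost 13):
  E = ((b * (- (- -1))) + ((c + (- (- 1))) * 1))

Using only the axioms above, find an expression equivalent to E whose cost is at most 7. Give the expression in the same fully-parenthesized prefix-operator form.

((b * -1) + (1 + c))   [cost 7]

(1) (- (- 1))  =[neg_neg →]=  1    ⊢ ((b * (- (- -1))) + ((c + 1) * 1))
(2) ((c + 1) * 1)  =[mul_one →]=  (c + 1)    ⊢ ((b * (- (- -1))) + (c + 1))
(3) (c + 1)  =[add_comm →]=  (1 + c)    ⊢ ((b * (- (- -1))) + (1 + c))
(4) (- (- -1))  =[neg_neg →]=  -1    ⊢ cost 7, within 7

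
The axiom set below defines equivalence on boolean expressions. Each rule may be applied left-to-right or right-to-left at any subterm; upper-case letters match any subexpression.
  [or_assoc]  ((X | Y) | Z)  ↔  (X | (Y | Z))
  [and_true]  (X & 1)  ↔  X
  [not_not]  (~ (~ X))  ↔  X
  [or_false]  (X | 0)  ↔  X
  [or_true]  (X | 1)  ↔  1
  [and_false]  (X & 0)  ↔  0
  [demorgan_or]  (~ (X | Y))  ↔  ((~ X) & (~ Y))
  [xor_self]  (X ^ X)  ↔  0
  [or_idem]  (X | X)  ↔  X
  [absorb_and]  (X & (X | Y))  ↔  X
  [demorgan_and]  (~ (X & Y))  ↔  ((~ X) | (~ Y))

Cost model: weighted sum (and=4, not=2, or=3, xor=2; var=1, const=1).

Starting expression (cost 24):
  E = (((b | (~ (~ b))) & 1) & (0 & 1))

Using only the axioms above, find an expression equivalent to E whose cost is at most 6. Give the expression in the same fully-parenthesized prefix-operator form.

(b & 0)   [cost 6]

1. [not_not →] (~ (~ b))  →  b;  E = (((b | b) & 1) & (0 & 1))
2. [and_true →] ((b | b) & 1)  →  (b | b);  E = ((b | b) & (0 & 1))
3. [and_true →] (0 & 1)  →  0;  E = ((b | b) & 0)
4. [or_idem →] (b | b)  →  b;  cost 6 ≤ 6, done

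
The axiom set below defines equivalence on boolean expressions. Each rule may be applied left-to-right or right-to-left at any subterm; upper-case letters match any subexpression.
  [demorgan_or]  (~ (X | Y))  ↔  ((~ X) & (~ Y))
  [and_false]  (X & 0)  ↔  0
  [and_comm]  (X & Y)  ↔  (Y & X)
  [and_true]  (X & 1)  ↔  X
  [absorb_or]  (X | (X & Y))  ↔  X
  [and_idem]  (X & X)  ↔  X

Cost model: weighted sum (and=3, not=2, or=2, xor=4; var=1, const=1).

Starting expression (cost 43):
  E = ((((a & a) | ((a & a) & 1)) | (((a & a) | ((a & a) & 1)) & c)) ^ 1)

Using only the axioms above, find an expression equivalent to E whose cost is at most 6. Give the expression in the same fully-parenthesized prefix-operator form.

step 1: absorb_or (→) rewrites (((a & a) | ((a & a) & 1)) | (((a & a) | ((a & a) & 1)) & c)) into ((a & a) | ((a & a) & 1)), now (((a & a) | ((a & a) & 1)) ^ 1)
step 2: absorb_or (→) rewrites ((a & a) | ((a & a) & 1)) into (a & a), now ((a & a) ^ 1)
step 3: and_idem (→) rewrites (a & a) into a, reaching cost 6 (bound 6)

(a ^ 1)   [cost 6]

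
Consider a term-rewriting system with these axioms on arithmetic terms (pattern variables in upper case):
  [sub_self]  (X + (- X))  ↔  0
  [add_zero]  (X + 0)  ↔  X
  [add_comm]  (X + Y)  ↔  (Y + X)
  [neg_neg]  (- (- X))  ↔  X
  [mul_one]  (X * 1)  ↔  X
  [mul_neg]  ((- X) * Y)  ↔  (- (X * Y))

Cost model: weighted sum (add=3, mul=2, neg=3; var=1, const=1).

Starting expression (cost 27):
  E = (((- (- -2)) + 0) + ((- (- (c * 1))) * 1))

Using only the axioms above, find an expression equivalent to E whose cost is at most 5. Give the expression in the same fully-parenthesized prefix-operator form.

(-2 + c)   [cost 5]

step 1: neg_neg (→) rewrites (- (- (c * 1))) into (c * 1), now (((- (- -2)) + 0) + ((c * 1) * 1))
step 2: add_zero (→) rewrites ((- (- -2)) + 0) into (- (- -2)), now ((- (- -2)) + ((c * 1) * 1))
step 3: neg_neg (→) rewrites (- (- -2)) into -2, now (-2 + ((c * 1) * 1))
step 4: mul_one (→) rewrites ((c * 1) * 1) into (c * 1), now (-2 + (c * 1))
step 5: mul_one (→) rewrites (c * 1) into c, reaching cost 5 (bound 5)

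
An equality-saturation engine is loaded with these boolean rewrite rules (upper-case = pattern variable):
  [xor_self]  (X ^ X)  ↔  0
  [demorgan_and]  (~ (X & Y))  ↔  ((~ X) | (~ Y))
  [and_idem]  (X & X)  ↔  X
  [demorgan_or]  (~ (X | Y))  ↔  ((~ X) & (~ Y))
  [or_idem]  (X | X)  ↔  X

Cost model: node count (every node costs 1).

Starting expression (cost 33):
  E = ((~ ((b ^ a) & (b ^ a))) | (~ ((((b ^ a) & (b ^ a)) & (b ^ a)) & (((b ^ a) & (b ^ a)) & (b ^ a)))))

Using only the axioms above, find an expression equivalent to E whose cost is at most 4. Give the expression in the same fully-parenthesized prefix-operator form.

(~ (b ^ a))   [cost 4]

(1) ((((b ^ a) & (b ^ a)) & (b ^ a)) & (((b ^ a) & (b ^ a)) & (b ^ a)))  =[and_idem →]=  (((b ^ a) & (b ^ a)) & (b ^ a))    ⊢ ((~ ((b ^ a) & (b ^ a))) | (~ (((b ^ a) & (b ^ a)) & (b ^ a))))
(2) ((b ^ a) & (b ^ a))  =[and_idem →]=  (b ^ a)    ⊢ ((~ ((b ^ a) & (b ^ a))) | (~ ((b ^ a) & (b ^ a))))
(3) ((~ ((b ^ a) & (b ^ a))) | (~ ((b ^ a) & (b ^ a))))  =[or_idem →]=  (~ ((b ^ a) & (b ^ a)))
(4) ((b ^ a) & (b ^ a))  =[and_idem →]=  (b ^ a)    ⊢ cost 4, within 4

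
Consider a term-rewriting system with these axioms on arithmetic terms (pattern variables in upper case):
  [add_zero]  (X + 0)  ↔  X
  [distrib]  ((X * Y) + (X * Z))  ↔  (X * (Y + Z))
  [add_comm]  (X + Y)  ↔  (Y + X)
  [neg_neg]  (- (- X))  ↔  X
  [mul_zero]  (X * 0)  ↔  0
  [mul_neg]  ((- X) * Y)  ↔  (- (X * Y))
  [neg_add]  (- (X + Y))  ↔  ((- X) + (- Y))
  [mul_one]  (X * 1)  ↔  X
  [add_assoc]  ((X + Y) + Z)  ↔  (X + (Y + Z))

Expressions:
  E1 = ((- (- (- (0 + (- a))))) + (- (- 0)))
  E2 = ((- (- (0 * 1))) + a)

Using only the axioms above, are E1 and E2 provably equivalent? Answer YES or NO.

YES

1. [neg_neg →] (- (- (0 + (- a))))  →  (0 + (- a));  E1 = ((- (0 + (- a))) + (- (- 0)))
2. [add_comm →] (0 + (- a))  →  ((- a) + 0);  E1 = ((- ((- a) + 0)) + (- (- 0)))
3. [add_zero →] ((- a) + 0)  →  (- a);  E1 = ((- (- a)) + (- (- 0)))
4. [neg_neg →] (- (- 0))  →  0;  E1 = ((- (- a)) + 0)
5. [neg_neg →] (- (- a))  →  a;  E1 = (a + 0)
6. [add_comm →] (a + 0)  →  (0 + a)
7. [mul_one ←] 0  →  (0 * 1);  E1 = ((0 * 1) + a)
8. [neg_neg ←] (0 * 1)  →  (- (- (0 * 1)));  this is E2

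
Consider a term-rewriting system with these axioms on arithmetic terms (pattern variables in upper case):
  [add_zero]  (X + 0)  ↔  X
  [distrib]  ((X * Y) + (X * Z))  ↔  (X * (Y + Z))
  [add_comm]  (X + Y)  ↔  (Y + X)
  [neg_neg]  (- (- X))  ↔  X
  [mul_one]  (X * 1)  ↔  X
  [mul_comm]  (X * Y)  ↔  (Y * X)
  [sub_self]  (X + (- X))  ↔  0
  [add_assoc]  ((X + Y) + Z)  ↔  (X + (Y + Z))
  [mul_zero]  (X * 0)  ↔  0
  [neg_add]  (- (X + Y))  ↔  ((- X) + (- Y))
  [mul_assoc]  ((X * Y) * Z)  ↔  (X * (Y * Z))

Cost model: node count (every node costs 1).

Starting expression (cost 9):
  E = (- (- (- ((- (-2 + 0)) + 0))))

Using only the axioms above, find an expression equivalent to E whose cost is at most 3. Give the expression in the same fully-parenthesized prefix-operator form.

(- (- -2))   [cost 3]

(1) (-2 + 0)  =[add_zero →]=  -2    ⊢ (- (- (- ((- -2) + 0))))
(2) ((- -2) + 0)  =[add_zero →]=  (- -2)    ⊢ (- (- (- (- -2))))
(3) (- (- (- -2)))  =[neg_neg →]=  (- -2)    ⊢ cost 3, within 3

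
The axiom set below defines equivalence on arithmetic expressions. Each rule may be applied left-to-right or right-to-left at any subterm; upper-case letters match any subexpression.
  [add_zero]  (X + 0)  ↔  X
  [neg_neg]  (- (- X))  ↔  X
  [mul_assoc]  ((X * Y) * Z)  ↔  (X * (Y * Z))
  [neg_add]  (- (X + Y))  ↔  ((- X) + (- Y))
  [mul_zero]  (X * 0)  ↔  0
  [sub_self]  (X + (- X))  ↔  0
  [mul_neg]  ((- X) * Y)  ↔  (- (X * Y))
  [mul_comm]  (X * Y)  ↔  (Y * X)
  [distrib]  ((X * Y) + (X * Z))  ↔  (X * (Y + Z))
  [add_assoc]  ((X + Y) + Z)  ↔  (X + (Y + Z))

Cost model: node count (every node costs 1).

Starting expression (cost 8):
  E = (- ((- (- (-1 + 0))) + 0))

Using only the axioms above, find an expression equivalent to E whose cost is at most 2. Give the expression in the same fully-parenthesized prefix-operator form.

(- -1)   [cost 2]

(1) (-1 + 0)  =[add_zero →]=  -1    ⊢ (- ((- (- -1)) + 0))
(2) ((- (- -1)) + 0)  =[add_zero →]=  (- (- -1))    ⊢ (- (- (- -1)))
(3) (- (- (- -1)))  =[neg_neg →]=  (- -1)    ⊢ cost 2, within 2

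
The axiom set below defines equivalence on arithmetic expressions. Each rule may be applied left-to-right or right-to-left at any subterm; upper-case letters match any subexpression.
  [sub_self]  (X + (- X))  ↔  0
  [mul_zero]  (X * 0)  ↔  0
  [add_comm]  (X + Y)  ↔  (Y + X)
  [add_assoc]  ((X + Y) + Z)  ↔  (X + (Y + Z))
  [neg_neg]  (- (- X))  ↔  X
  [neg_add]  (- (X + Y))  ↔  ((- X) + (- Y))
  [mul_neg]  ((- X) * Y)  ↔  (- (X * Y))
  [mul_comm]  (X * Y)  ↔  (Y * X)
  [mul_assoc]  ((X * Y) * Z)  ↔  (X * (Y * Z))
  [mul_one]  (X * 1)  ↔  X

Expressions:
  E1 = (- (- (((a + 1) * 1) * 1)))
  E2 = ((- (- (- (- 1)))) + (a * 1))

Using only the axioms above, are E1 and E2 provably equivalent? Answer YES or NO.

YES

1. [mul_one →] (((a + 1) * 1) * 1)  →  ((a + 1) * 1);  E1 = (- (- ((a + 1) * 1)))
2. [add_comm →] (a + 1)  →  (1 + a);  E1 = (- (- ((1 + a) * 1)))
3. [neg_neg →] (- (- ((1 + a) * 1)))  →  ((1 + a) * 1)
4. [mul_one →] ((1 + a) * 1)  →  (1 + a)
5. [neg_neg ←] 1  →  (- (- 1));  E1 = ((- (- 1)) + a)
6. [neg_neg ←] 1  →  (- (- 1));  E1 = ((- (- (- (- 1)))) + a)
7. [mul_one ←] a  →  (a * 1);  this is E2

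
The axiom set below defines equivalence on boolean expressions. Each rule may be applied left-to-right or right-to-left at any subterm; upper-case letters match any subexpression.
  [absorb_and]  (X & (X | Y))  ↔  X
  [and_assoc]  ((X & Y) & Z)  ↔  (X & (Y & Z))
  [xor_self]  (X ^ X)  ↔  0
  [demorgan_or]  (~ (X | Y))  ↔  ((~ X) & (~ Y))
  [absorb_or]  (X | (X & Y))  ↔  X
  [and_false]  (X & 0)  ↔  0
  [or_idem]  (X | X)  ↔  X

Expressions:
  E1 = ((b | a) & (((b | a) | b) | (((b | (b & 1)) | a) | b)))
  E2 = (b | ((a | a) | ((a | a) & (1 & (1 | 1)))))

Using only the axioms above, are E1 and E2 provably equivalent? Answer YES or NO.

1. [absorb_or →] (b | (b & 1))  →  b;  E1 = ((b | a) & (((b | a) | b) | ((b | a) | b)))
2. [or_idem →] (((b | a) | b) | ((b | a) | b))  →  ((b | a) | b);  E1 = ((b | a) & ((b | a) | b))
3. [absorb_and →] ((b | a) & ((b | a) | b))  →  (b | a)
4. [or_idem ←] a  →  (a | a);  E1 = (b | (a | a))
5. [absorb_or ←] (a | a)  →  ((a | a) | ((a | a) & 1));  E1 = (b | ((a | a) | ((a | a) & 1)))
6. [absorb_and ←] 1  →  (1 & (1 | 1));  this is E2

YES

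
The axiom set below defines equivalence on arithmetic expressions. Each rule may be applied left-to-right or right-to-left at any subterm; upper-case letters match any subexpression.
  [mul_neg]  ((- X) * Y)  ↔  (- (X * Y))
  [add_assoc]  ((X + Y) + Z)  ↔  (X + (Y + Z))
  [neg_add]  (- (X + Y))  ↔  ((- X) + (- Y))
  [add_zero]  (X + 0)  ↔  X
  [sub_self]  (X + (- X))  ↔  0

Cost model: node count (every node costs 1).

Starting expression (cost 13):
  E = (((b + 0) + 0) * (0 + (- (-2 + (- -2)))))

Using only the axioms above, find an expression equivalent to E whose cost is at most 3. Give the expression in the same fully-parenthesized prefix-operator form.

(b * 0)   [cost 3]

1. [sub_self →] (-2 + (- -2))  →  0;  E = (((b + 0) + 0) * (0 + (- 0)))
2. [sub_self →] (0 + (- 0))  →  0;  E = (((b + 0) + 0) * 0)
3. [add_zero →] (b + 0)  →  b;  E = ((b + 0) * 0)
4. [add_zero →] (b + 0)  →  b;  cost 3 ≤ 3, done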